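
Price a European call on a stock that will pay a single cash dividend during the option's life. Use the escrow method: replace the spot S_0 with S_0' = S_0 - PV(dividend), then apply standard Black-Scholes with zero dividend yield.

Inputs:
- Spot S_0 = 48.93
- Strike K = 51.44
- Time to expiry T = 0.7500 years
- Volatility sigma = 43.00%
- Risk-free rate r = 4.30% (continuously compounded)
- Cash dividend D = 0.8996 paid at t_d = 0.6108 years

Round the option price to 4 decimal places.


PV(D) = D * exp(-r * t_d) = 0.8996 * 0.97407751 = 0.87628013
S_0' = S_0 - PV(D) = 48.9300 - 0.87628013 = 48.05371987
d1 = (ln(S_0'/K) + (r + sigma^2/2)*T) / (sigma*sqrt(T)) = 0.08993498
d2 = d1 - sigma*sqrt(T) = -0.28245595
exp(-rT) = 0.96826449
N(d1) = 0.53583056; N(d2) = 0.38879696
C = S_0' * N(d1) - K * exp(-rT) * N(d2) = 48.05371987 * 0.53583056 - 51.4400 * 0.96826449 * 0.38879696 = 6.3836

Answer: Price = 6.3836


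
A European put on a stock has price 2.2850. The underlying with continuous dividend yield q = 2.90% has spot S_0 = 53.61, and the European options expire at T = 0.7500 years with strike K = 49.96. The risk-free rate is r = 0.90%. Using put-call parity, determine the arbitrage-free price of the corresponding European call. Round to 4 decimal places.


Answer: Call price = 5.1177

Derivation:
Put-call parity: C - P = S_0 * exp(-qT) - K * exp(-rT).
S_0 * exp(-qT) = 53.6100 * 0.97848483 = 52.45657150
K * exp(-rT) = 49.9600 * 0.99327273 = 49.62390559
C = P + S*exp(-qT) - K*exp(-rT)
C = 2.2850 + 52.45657150 - 49.62390559 = 5.1177


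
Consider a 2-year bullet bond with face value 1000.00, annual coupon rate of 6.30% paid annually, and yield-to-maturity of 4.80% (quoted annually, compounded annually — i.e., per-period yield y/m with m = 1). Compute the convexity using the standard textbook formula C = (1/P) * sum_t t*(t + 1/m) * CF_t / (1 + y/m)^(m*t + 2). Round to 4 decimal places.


Answer: Convexity = 5.2500

Derivation:
Coupon per period c = face * coupon_rate / m = 63.000000
Periods per year m = 1; per-period yield y/m = 0.048000
Number of cashflows N = 2
Cashflows (t years, CF_t, discount factor 1/(1+y/m)^(m*t), PV):
  t = 1.0000: CF_t = 63.000000, DF = 0.954198, PV = 60.114504
  t = 2.0000: CF_t = 1063.000000, DF = 0.910495, PV = 967.855894
Price P = sum_t PV_t = 1027.970398
Convexity numerator sum_t t*(t + 1/m) * CF_t / (1+y/m)^(m*t + 2):
  t = 1.0000: term = 109.467877
  t = 2.0000: term = 5287.366125
Convexity = (1/P) * sum = 5396.834003 / 1027.970398 = 5.249990


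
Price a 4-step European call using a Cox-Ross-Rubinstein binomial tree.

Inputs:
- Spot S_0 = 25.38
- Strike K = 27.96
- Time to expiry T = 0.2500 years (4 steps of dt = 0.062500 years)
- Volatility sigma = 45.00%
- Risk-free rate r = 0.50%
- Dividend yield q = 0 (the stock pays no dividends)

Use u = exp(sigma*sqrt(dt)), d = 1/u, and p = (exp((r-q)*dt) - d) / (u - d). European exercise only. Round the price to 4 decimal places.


Answer: Price = V(0,0) = 1.4466

Derivation:
dt = T/N = 0.062500
u = exp(sigma*sqrt(dt)) = 1.119072; d = 1/u = 0.893597
p = (exp((r-q)*dt) - d) / (u - d) = 0.473291
Discount per step: exp(-r*dt) = 0.999688
Stock lattice S(k, i) with i counting down-moves:
  k=0: S(0,0) = 25.3800
  k=1: S(1,0) = 28.4021; S(1,1) = 22.6795
  k=2: S(2,0) = 31.7840; S(2,1) = 25.3800; S(2,2) = 20.2663
  k=3: S(3,0) = 35.5685; S(3,1) = 28.4021; S(3,2) = 22.6795; S(3,3) = 18.1099
  k=4: S(4,0) = 39.8038; S(4,1) = 31.7840; S(4,2) = 25.3800; S(4,3) = 20.2663; S(4,4) = 16.1830
Terminal payoffs V(N, i) = max(S_T - K, 0):
  V(4,0) = 11.843763; V(4,1) = 3.823951; V(4,2) = 0.000000; V(4,3) = 0.000000; V(4,4) = 0.000000
Backward induction: V(k, i) = exp(-r*dt) * [p * V(k+1, i) + (1-p) * V(k+1, i+1)].
  V(3,0) = exp(-r*dt) * [p*11.843763 + (1-p)*3.823951] = 7.617273
  V(3,1) = exp(-r*dt) * [p*3.823951 + (1-p)*0.000000] = 1.809275
  V(3,2) = exp(-r*dt) * [p*0.000000 + (1-p)*0.000000] = 0.000000
  V(3,3) = exp(-r*dt) * [p*0.000000 + (1-p)*0.000000] = 0.000000
  V(2,0) = exp(-r*dt) * [p*7.617273 + (1-p)*1.809275] = 4.556723
  V(2,1) = exp(-r*dt) * [p*1.809275 + (1-p)*0.000000] = 0.856046
  V(2,2) = exp(-r*dt) * [p*0.000000 + (1-p)*0.000000] = 0.000000
  V(1,0) = exp(-r*dt) * [p*4.556723 + (1-p)*0.856046] = 2.606728
  V(1,1) = exp(-r*dt) * [p*0.856046 + (1-p)*0.000000] = 0.405032
  V(0,0) = exp(-r*dt) * [p*2.606728 + (1-p)*0.405032] = 1.446622


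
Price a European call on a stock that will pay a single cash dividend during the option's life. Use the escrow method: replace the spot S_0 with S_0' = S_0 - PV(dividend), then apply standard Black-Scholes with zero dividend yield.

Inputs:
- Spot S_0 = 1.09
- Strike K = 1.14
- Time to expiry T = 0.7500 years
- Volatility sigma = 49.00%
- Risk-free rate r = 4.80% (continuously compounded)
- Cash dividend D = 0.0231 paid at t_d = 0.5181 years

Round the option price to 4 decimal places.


PV(D) = D * exp(-r * t_d) = 0.0231 * 0.97543788 = 0.02253262
S_0' = S_0 - PV(D) = 1.0900 - 0.02253262 = 1.06746738
d1 = (ln(S_0'/K) + (r + sigma^2/2)*T) / (sigma*sqrt(T)) = 0.14209450
d2 = d1 - sigma*sqrt(T) = -0.28225794
exp(-rT) = 0.96464029
N(d1) = 0.55649732; N(d2) = 0.38887287
C = S_0' * N(d1) - K * exp(-rT) * N(d2) = 1.06746738 * 0.55649732 - 1.1400 * 0.96464029 * 0.38887287 = 0.1664

Answer: Price = 0.1664


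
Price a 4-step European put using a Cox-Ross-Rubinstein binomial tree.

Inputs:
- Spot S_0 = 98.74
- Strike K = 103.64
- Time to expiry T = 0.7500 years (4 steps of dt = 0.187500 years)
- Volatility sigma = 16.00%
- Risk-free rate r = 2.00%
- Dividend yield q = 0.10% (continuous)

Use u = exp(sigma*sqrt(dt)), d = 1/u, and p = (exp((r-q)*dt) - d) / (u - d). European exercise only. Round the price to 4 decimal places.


dt = T/N = 0.187500
u = exp(sigma*sqrt(dt)) = 1.071738; d = 1/u = 0.933063
p = (exp((r-q)*dt) - d) / (u - d) = 0.508422
Discount per step: exp(-r*dt) = 0.996257
Stock lattice S(k, i) with i counting down-moves:
  k=0: S(0,0) = 98.7400
  k=1: S(1,0) = 105.8235; S(1,1) = 92.1307
  k=2: S(2,0) = 113.4151; S(2,1) = 98.7400; S(2,2) = 85.9638
  k=3: S(3,0) = 121.5513; S(3,1) = 105.8235; S(3,2) = 92.1307; S(3,3) = 80.2097
  k=4: S(4,0) = 130.2712; S(4,1) = 113.4151; S(4,2) = 98.7400; S(4,3) = 85.9638; S(4,4) = 74.8407
Terminal payoffs V(N, i) = max(K - S_T, 0):
  V(4,0) = 0.000000; V(4,1) = 0.000000; V(4,2) = 4.900000; V(4,3) = 17.676218; V(4,4) = 28.799289
Backward induction: V(k, i) = exp(-r*dt) * [p * V(k+1, i) + (1-p) * V(k+1, i+1)].
  V(3,0) = exp(-r*dt) * [p*0.000000 + (1-p)*0.000000] = 0.000000
  V(3,1) = exp(-r*dt) * [p*0.000000 + (1-p)*4.900000] = 2.399717
  V(3,2) = exp(-r*dt) * [p*4.900000 + (1-p)*17.676218] = 11.138662
  V(3,3) = exp(-r*dt) * [p*17.676218 + (1-p)*28.799289] = 23.057449
  V(2,0) = exp(-r*dt) * [p*0.000000 + (1-p)*2.399717] = 1.175233
  V(2,1) = exp(-r*dt) * [p*2.399717 + (1-p)*11.138662] = 6.670530
  V(2,2) = exp(-r*dt) * [p*11.138662 + (1-p)*23.057449] = 16.934056
  V(1,0) = exp(-r*dt) * [p*1.175233 + (1-p)*6.670530] = 3.862092
  V(1,1) = exp(-r*dt) * [p*6.670530 + (1-p)*16.934056] = 11.672004
  V(0,0) = exp(-r*dt) * [p*3.862092 + (1-p)*11.672004] = 7.672448

Answer: Price = V(0,0) = 7.6724


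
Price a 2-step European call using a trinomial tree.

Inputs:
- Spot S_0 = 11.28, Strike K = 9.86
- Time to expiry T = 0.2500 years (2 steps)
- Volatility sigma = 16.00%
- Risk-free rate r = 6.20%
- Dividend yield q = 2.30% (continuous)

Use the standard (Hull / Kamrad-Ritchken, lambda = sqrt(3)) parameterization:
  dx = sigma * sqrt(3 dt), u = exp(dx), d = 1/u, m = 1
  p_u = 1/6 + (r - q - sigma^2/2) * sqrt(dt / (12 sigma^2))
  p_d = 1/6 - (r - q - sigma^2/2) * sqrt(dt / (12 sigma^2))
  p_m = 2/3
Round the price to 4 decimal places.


Answer: Price = V(0,0) = 1.5199

Derivation:
dt = T/N = 0.125000; dx = sigma*sqrt(3*dt) = 0.097980
u = exp(dx) = 1.102940; d = 1/u = 0.906667
p_u = 0.183379, p_m = 0.666667, p_d = 0.149954
Discount per step: exp(-r*dt) = 0.992280
Stock lattice S(k, j) with j the centered position index:
  k=0: S(0,+0) = 11.2800
  k=1: S(1,-1) = 10.2272; S(1,+0) = 11.2800; S(1,+1) = 12.4412
  k=2: S(2,-2) = 9.2727; S(2,-1) = 10.2272; S(2,+0) = 11.2800; S(2,+1) = 12.4412; S(2,+2) = 13.7219
Terminal payoffs V(N, j) = max(S_T - K, 0):
  V(2,-2) = 0.000000; V(2,-1) = 0.367208; V(2,+0) = 1.420000; V(2,+1) = 2.581166; V(2,+2) = 3.861863
Backward induction: V(k, j) = exp(-r*dt) * [p_u * V(k+1, j+1) + p_m * V(k+1, j) + p_d * V(k+1, j-1)]
  V(1,-1) = exp(-r*dt) * [p_u*1.420000 + p_m*0.367208 + p_d*0.000000] = 0.501304
  V(1,+0) = exp(-r*dt) * [p_u*2.581166 + p_m*1.420000 + p_d*0.367208] = 1.463676
  V(1,+1) = exp(-r*dt) * [p_u*3.861863 + p_m*2.581166 + p_d*1.420000] = 2.621503
  V(0,+0) = exp(-r*dt) * [p_u*2.621503 + p_m*1.463676 + p_d*0.501304] = 1.519861


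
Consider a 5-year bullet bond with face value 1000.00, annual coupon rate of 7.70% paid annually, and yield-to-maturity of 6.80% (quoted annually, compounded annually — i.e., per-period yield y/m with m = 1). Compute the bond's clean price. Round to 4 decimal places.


Answer: Price = 1037.1002

Derivation:
Coupon per period c = face * coupon_rate / m = 77.000000
Periods per year m = 1; per-period yield y/m = 0.068000
Number of cashflows N = 5
Cashflows (t years, CF_t, discount factor 1/(1+y/m)^(m*t), PV):
  t = 1.0000: CF_t = 77.000000, DF = 0.936330, PV = 72.097378
  t = 2.0000: CF_t = 77.000000, DF = 0.876713, PV = 67.506908
  t = 3.0000: CF_t = 77.000000, DF = 0.820892, PV = 63.208716
  t = 4.0000: CF_t = 77.000000, DF = 0.768626, PV = 59.184191
  t = 5.0000: CF_t = 1077.000000, DF = 0.719687, PV = 775.103039
Price P = sum_t PV_t = 1037.100233


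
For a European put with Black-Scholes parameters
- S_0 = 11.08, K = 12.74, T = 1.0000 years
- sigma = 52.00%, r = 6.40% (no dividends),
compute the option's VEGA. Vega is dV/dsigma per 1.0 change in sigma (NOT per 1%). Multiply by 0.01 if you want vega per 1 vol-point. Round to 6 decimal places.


Answer: Vega = 4.391347

Derivation:
d1 = 0.1146058292; d2 = -0.4053941708
phi(d1) = 0.3963309116; exp(-qT) = 1.0000000000; exp(-rT) = 0.9380049995
Vega = S * exp(-qT) * phi(d1) * sqrt(T) = 11.0800 * 1.0000000000 * 0.3963309116 * 1.0000000000 = 4.391347


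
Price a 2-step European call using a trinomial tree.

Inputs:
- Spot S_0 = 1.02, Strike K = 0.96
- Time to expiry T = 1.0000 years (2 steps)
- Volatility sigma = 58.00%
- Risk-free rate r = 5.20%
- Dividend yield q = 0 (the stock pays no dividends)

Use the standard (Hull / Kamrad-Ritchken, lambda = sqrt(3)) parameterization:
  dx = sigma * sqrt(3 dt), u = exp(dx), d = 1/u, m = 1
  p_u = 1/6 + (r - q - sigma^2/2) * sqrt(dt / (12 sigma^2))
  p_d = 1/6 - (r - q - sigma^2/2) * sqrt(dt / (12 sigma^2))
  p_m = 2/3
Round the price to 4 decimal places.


Answer: Price = V(0,0) = 0.2549

Derivation:
dt = T/N = 0.500000; dx = sigma*sqrt(3*dt) = 0.710352
u = exp(dx) = 2.034707; d = 1/u = 0.491471
p_u = 0.125771, p_m = 0.666667, p_d = 0.207562
Discount per step: exp(-r*dt) = 0.974335
Stock lattice S(k, j) with j the centered position index:
  k=0: S(0,+0) = 1.0200
  k=1: S(1,-1) = 0.5013; S(1,+0) = 1.0200; S(1,+1) = 2.0754
  k=2: S(2,-2) = 0.2464; S(2,-1) = 0.5013; S(2,+0) = 1.0200; S(2,+1) = 2.0754; S(2,+2) = 4.2228
Terminal payoffs V(N, j) = max(S_T - K, 0):
  V(2,-2) = 0.000000; V(2,-1) = 0.000000; V(2,+0) = 0.060000; V(2,+1) = 1.115402; V(2,+2) = 3.262835
Backward induction: V(k, j) = exp(-r*dt) * [p_u * V(k+1, j+1) + p_m * V(k+1, j) + p_d * V(k+1, j-1)]
  V(1,-1) = exp(-r*dt) * [p_u*0.060000 + p_m*0.000000 + p_d*0.000000] = 0.007353
  V(1,+0) = exp(-r*dt) * [p_u*1.115402 + p_m*0.060000 + p_d*0.000000] = 0.175659
  V(1,+1) = exp(-r*dt) * [p_u*3.262835 + p_m*1.115402 + p_d*0.060000] = 1.136490
  V(0,+0) = exp(-r*dt) * [p_u*1.136490 + p_m*0.175659 + p_d*0.007353] = 0.254857


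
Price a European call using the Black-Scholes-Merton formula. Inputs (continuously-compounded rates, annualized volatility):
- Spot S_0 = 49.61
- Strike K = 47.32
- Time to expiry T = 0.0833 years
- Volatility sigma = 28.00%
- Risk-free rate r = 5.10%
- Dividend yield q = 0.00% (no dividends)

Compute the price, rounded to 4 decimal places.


d1 = (ln(S/K) + (r - q + 0.5*sigma^2) * T) / (sigma * sqrt(T)) = 0.67777629
d2 = d1 - sigma * sqrt(T) = 0.59696342
exp(-rT) = 0.99576071; exp(-qT) = 1.00000000
C = S_0 * exp(-qT) * N(d1) - K * exp(-rT) * N(d2)
N(d1) = 0.75104323; N(d2) = 0.72473410
C = 49.6100 * 1.00000000 * 0.75104323 - 47.3200 * 0.99576071 * 0.72473410 = 3.1102

Answer: Price = 3.1102


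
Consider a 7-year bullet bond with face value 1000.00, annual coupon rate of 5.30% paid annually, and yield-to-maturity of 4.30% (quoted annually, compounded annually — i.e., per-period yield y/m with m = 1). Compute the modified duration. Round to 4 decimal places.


Answer: Modified duration = 5.8093

Derivation:
Coupon per period c = face * coupon_rate / m = 53.000000
Periods per year m = 1; per-period yield y/m = 0.043000
Number of cashflows N = 7
Cashflows (t years, CF_t, discount factor 1/(1+y/m)^(m*t), PV):
  t = 1.0000: CF_t = 53.000000, DF = 0.958773, PV = 50.814957
  t = 2.0000: CF_t = 53.000000, DF = 0.919245, PV = 48.719997
  t = 3.0000: CF_t = 53.000000, DF = 0.881347, PV = 46.711407
  t = 4.0000: CF_t = 53.000000, DF = 0.845012, PV = 44.785625
  t = 5.0000: CF_t = 53.000000, DF = 0.810174, PV = 42.939237
  t = 6.0000: CF_t = 53.000000, DF = 0.776773, PV = 41.168972
  t = 7.0000: CF_t = 1053.000000, DF = 0.744749, PV = 784.220539
Price P = sum_t PV_t = 1059.360733
First compute Macaulay numerator sum_t t * PV_t:
  t * PV_t at t = 1.0000: 50.814957
  t * PV_t at t = 2.0000: 97.439994
  t * PV_t at t = 3.0000: 140.134220
  t * PV_t at t = 4.0000: 179.142499
  t * PV_t at t = 5.0000: 214.696187
  t * PV_t at t = 6.0000: 247.013830
  t * PV_t at t = 7.0000: 5489.543770
Macaulay duration D = 6418.785456 / 1059.360733 = 6.059112
Modified duration = D / (1 + y/m) = 6.059112 / (1 + 0.043000) = 5.809312


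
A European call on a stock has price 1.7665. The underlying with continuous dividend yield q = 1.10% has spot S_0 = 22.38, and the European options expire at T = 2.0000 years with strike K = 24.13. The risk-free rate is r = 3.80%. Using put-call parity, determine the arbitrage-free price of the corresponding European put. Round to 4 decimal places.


Put-call parity: C - P = S_0 * exp(-qT) - K * exp(-rT).
S_0 * exp(-qT) = 22.3800 * 0.97824024 = 21.89301646
K * exp(-rT) = 24.1300 * 0.92681621 = 22.36407506
P = C - S*exp(-qT) + K*exp(-rT)
P = 1.7665 - 21.89301646 + 22.36407506 = 2.2376

Answer: Put price = 2.2376


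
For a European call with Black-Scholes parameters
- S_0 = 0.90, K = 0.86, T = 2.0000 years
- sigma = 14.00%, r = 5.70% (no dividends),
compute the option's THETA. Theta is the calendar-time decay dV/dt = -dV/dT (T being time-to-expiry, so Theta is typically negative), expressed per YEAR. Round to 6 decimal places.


d1 = 0.9044015640; d2 = 0.7064116653
phi(d1) = 0.2650306955; exp(-qT) = 1.0000000000; exp(-rT) = 0.8922579559
Theta = -S*exp(-qT)*phi(d1)*sigma/(2*sqrt(T)) - r*K*exp(-rT)*N(d2) + q*S*exp(-qT)*N(d1)
N(d1) = 0.8171087454; N(d2) = 0.7600339157; sqrt(T) = 1.4142135624
Term 1 = -0.9000 * 1.0000000000 * 0.2650306955 * 0.1400 / (2 * 1.4142135624) = -0.0118065151
Term 2 = -0.0570 * 0.8600 * 0.8922579559 * 0.7600339157 = -0.0332427320
Term 3 = 0 (no dividend yield, q = 0)
Theta = -0.0118065151 + (-0.0332427320) + (0.0000000000) = -0.045049

Answer: Theta = -0.045049


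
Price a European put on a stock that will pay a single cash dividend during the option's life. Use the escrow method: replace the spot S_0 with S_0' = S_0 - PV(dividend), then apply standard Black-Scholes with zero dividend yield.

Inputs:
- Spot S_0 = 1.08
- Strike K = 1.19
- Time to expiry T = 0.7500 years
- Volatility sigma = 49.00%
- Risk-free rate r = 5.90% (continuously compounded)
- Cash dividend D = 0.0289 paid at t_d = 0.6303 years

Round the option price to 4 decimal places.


PV(D) = D * exp(-r * t_d) = 0.0289 * 0.96349527 = 0.02784501
S_0' = S_0 - PV(D) = 1.0800 - 0.02784501 = 1.05215499
d1 = (ln(S_0'/K) + (r + sigma^2/2)*T) / (sigma*sqrt(T)) = 0.02633335
d2 = d1 - sigma*sqrt(T) = -0.39801910
exp(-rT) = 0.95671475
N(-d1) = 0.48949573; N(-d2) = 0.65469195
P = K * exp(-rT) * N(-d2) - S_0' * N(-d1) = 1.1900 * 0.95671475 * 0.65469195 - 1.05215499 * 0.48949573 = 0.2303

Answer: Price = 0.2303


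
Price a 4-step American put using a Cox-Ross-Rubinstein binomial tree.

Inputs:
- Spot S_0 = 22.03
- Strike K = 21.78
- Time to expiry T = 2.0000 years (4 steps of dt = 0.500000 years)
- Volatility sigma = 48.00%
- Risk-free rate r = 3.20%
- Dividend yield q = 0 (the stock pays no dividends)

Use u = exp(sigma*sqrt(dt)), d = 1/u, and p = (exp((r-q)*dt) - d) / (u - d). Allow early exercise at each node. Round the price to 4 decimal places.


dt = T/N = 0.500000
u = exp(sigma*sqrt(dt)) = 1.404121; d = 1/u = 0.712189
p = (exp((r-q)*dt) - d) / (u - d) = 0.439262
Discount per step: exp(-r*dt) = 0.984127
Stock lattice S(k, i) with i counting down-moves:
  k=0: S(0,0) = 22.0300
  k=1: S(1,0) = 30.9328; S(1,1) = 15.6895
  k=2: S(2,0) = 43.4334; S(2,1) = 22.0300; S(2,2) = 11.1739
  k=3: S(3,0) = 60.9857; S(3,1) = 30.9328; S(3,2) = 15.6895; S(3,3) = 7.9579
  k=4: S(4,0) = 85.6312; S(4,1) = 43.4334; S(4,2) = 22.0300; S(4,3) = 11.1739; S(4,4) = 5.6676
Terminal payoffs V(N, i) = max(K - S_T, 0):
  V(4,0) = 0.000000; V(4,1) = 0.000000; V(4,2) = 0.000000; V(4,3) = 10.606078; V(4,4) = 16.112432
Backward induction: V(k, i) = exp(-r*dt) * [p * V(k+1, i) + (1-p) * V(k+1, i+1)]; then take max(V_cont, immediate exercise) for American.
  V(3,0) = exp(-r*dt) * [p*0.000000 + (1-p)*0.000000] = 0.000000; exercise = 0.000000; V(3,0) = max -> 0.000000
  V(3,1) = exp(-r*dt) * [p*0.000000 + (1-p)*0.000000] = 0.000000; exercise = 0.000000; V(3,1) = max -> 0.000000
  V(3,2) = exp(-r*dt) * [p*0.000000 + (1-p)*10.606078] = 5.852831; exercise = 6.090465; V(3,2) = max -> 6.090465
  V(3,3) = exp(-r*dt) * [p*10.606078 + (1-p)*16.112432] = 13.476343; exercise = 13.822050; V(3,3) = max -> 13.822050
  V(2,0) = exp(-r*dt) * [p*0.000000 + (1-p)*0.000000] = 0.000000; exercise = 0.000000; V(2,0) = max -> 0.000000
  V(2,1) = exp(-r*dt) * [p*0.000000 + (1-p)*6.090465] = 3.360947; exercise = 0.000000; V(2,1) = max -> 3.360947
  V(2,2) = exp(-r*dt) * [p*6.090465 + (1-p)*13.822050] = 10.260371; exercise = 10.606078; V(2,2) = max -> 10.606078
  V(1,0) = exp(-r*dt) * [p*0.000000 + (1-p)*3.360947] = 1.854696; exercise = 0.000000; V(1,0) = max -> 1.854696
  V(1,1) = exp(-r*dt) * [p*3.360947 + (1-p)*10.606078] = 7.305734; exercise = 6.090465; V(1,1) = max -> 7.305734
  V(0,0) = exp(-r*dt) * [p*1.854696 + (1-p)*7.305734] = 4.833344; exercise = 0.000000; V(0,0) = max -> 4.833344

Answer: Price = V(0,0) = 4.8333


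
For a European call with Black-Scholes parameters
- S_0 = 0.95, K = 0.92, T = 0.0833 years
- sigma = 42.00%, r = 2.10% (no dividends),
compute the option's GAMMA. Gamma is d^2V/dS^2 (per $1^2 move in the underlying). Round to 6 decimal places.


Answer: Gamma = 3.270008

Derivation:
d1 = 0.3397534280; d2 = 0.2185341226
phi(d1) = 0.3765687185; exp(-qT) = 1.0000000000; exp(-rT) = 0.9982522291
Gamma = exp(-qT) * phi(d1) / (S * sigma * sqrt(T)) = 1.0000000000 * 0.3765687185 / (0.9500 * 0.4200 * 0.2886173938) = 3.270008


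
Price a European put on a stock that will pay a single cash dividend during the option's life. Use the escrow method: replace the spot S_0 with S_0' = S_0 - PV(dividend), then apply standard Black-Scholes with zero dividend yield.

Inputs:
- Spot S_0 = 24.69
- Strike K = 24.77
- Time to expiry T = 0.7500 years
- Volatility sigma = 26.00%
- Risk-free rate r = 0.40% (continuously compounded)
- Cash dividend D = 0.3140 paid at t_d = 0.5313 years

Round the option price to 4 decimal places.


PV(D) = D * exp(-r * t_d) = 0.3140 * 0.99787706 = 0.31333340
S_0' = S_0 - PV(D) = 24.6900 - 0.31333340 = 24.37666660
d1 = (ln(S_0'/K) + (r + sigma^2/2)*T) / (sigma*sqrt(T)) = 0.05481783
d2 = d1 - sigma*sqrt(T) = -0.17034878
exp(-rT) = 0.99700450
N(-d1) = 0.47814180; N(-d2) = 0.56763207
P = K * exp(-rT) * N(-d2) - S_0' * N(-d1) = 24.7700 * 0.99700450 * 0.56763207 - 24.37666660 * 0.47814180 = 2.3626

Answer: Price = 2.3626


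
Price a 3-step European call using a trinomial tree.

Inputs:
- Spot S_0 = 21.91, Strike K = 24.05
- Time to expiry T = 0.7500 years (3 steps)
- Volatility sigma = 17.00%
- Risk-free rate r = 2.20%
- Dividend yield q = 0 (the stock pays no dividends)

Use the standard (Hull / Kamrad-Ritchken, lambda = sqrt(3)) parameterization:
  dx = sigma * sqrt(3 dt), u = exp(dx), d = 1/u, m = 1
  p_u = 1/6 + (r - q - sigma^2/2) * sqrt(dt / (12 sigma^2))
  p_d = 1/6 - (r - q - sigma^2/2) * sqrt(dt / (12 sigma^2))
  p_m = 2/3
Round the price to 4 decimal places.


dt = T/N = 0.250000; dx = sigma*sqrt(3*dt) = 0.147224
u = exp(dx) = 1.158614; d = 1/u = 0.863100
p_u = 0.173077, p_m = 0.666667, p_d = 0.160256
Discount per step: exp(-r*dt) = 0.994515
Stock lattice S(k, j) with j the centered position index:
  k=0: S(0,+0) = 21.9100
  k=1: S(1,-1) = 18.9105; S(1,+0) = 21.9100; S(1,+1) = 25.3852
  k=2: S(2,-2) = 16.3217; S(2,-1) = 18.9105; S(2,+0) = 21.9100; S(2,+1) = 25.3852; S(2,+2) = 29.4117
  k=3: S(3,-3) = 14.0873; S(3,-2) = 16.3217; S(3,-1) = 18.9105; S(3,+0) = 21.9100; S(3,+1) = 25.3852; S(3,+2) = 29.4117; S(3,+3) = 34.0768
Terminal payoffs V(N, j) = max(S_T - K, 0):
  V(3,-3) = 0.000000; V(3,-2) = 0.000000; V(3,-1) = 0.000000; V(3,+0) = 0.000000; V(3,+1) = 1.335229; V(3,+2) = 5.361678; V(3,+3) = 10.026776
Backward induction: V(k, j) = exp(-r*dt) * [p_u * V(k+1, j+1) + p_m * V(k+1, j) + p_d * V(k+1, j-1)]
  V(2,-2) = exp(-r*dt) * [p_u*0.000000 + p_m*0.000000 + p_d*0.000000] = 0.000000
  V(2,-1) = exp(-r*dt) * [p_u*0.000000 + p_m*0.000000 + p_d*0.000000] = 0.000000
  V(2,+0) = exp(-r*dt) * [p_u*1.335229 + p_m*0.000000 + p_d*0.000000] = 0.229830
  V(2,+1) = exp(-r*dt) * [p_u*5.361678 + p_m*1.335229 + p_d*0.000000] = 1.808163
  V(2,+2) = exp(-r*dt) * [p_u*10.026776 + p_m*5.361678 + p_d*1.335229] = 5.493537
  V(1,-1) = exp(-r*dt) * [p_u*0.229830 + p_m*0.000000 + p_d*0.000000] = 0.039560
  V(1,+0) = exp(-r*dt) * [p_u*1.808163 + p_m*0.229830 + p_d*0.000000] = 0.463614
  V(1,+1) = exp(-r*dt) * [p_u*5.493537 + p_m*1.808163 + p_d*0.229830] = 2.181050
  V(0,+0) = exp(-r*dt) * [p_u*2.181050 + p_m*0.463614 + p_d*0.039560] = 0.689105

Answer: Price = V(0,0) = 0.6891


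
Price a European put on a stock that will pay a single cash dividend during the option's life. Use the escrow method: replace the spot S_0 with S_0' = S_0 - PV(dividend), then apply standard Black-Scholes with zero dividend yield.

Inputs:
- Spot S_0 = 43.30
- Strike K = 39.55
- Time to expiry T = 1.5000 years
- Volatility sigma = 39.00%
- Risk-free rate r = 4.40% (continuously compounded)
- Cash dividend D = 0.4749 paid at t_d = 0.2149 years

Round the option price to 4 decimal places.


PV(D) = D * exp(-r * t_d) = 0.4749 * 0.99058896 = 0.47043070
S_0' = S_0 - PV(D) = 43.3000 - 0.47043070 = 42.82956930
d1 = (ln(S_0'/K) + (r + sigma^2/2)*T) / (sigma*sqrt(T)) = 0.54378262
d2 = d1 - sigma*sqrt(T) = 0.06613212
exp(-rT) = 0.93613086
N(-d1) = 0.29329553; N(-d2) = 0.47363632
P = K * exp(-rT) * N(-d2) - S_0' * N(-d1) = 39.5500 * 0.93613086 * 0.47363632 - 42.82956930 * 0.29329553 = 4.9742

Answer: Price = 4.9742


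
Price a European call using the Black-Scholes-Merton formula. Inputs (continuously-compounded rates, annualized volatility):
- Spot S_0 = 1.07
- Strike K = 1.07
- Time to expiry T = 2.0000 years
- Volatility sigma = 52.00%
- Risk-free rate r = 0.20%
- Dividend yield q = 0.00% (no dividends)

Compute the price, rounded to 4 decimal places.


d1 = (ln(S/K) + (r - q + 0.5*sigma^2) * T) / (sigma * sqrt(T)) = 0.37313481
d2 = d1 - sigma * sqrt(T) = -0.36225624
exp(-rT) = 0.99600799; exp(-qT) = 1.00000000
C = S_0 * exp(-qT) * N(d1) - K * exp(-rT) * N(d2)
N(d1) = 0.64547594; N(d2) = 0.35858028
C = 1.0700 * 1.00000000 * 0.64547594 - 1.0700 * 0.99600799 * 0.35858028 = 0.3085

Answer: Price = 0.3085


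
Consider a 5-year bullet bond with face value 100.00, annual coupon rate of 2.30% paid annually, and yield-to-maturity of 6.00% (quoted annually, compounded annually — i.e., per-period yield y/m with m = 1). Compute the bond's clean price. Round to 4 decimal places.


Answer: Price = 84.4143

Derivation:
Coupon per period c = face * coupon_rate / m = 2.300000
Periods per year m = 1; per-period yield y/m = 0.060000
Number of cashflows N = 5
Cashflows (t years, CF_t, discount factor 1/(1+y/m)^(m*t), PV):
  t = 1.0000: CF_t = 2.300000, DF = 0.943396, PV = 2.169811
  t = 2.0000: CF_t = 2.300000, DF = 0.889996, PV = 2.046992
  t = 3.0000: CF_t = 2.300000, DF = 0.839619, PV = 1.931124
  t = 4.0000: CF_t = 2.300000, DF = 0.792094, PV = 1.821815
  t = 5.0000: CF_t = 102.300000, DF = 0.747258, PV = 76.444511
Price P = sum_t PV_t = 84.414254


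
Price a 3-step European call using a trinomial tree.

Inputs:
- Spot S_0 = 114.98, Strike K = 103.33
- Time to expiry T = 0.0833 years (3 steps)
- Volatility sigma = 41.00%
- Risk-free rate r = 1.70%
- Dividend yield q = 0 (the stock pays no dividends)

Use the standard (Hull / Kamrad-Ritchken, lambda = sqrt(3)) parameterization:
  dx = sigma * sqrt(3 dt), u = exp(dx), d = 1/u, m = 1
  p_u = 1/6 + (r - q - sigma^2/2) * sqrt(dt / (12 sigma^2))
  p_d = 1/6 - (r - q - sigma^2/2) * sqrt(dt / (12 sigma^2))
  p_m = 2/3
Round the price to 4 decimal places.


Answer: Price = V(0,0) = 12.9734

Derivation:
dt = T/N = 0.027767; dx = sigma*sqrt(3*dt) = 0.118333
u = exp(dx) = 1.125619; d = 1/u = 0.888400
p_u = 0.158800, p_m = 0.666667, p_d = 0.174533
Discount per step: exp(-r*dt) = 0.999528
Stock lattice S(k, j) with j the centered position index:
  k=0: S(0,+0) = 114.9800
  k=1: S(1,-1) = 102.1482; S(1,+0) = 114.9800; S(1,+1) = 129.4237
  k=2: S(2,-2) = 90.7485; S(2,-1) = 102.1482; S(2,+0) = 114.9800; S(2,+1) = 129.4237; S(2,+2) = 145.6818
  k=3: S(3,-3) = 80.6210; S(3,-2) = 90.7485; S(3,-1) = 102.1482; S(3,+0) = 114.9800; S(3,+1) = 129.4237; S(3,+2) = 145.6818; S(3,+3) = 163.9822
Terminal payoffs V(N, j) = max(S_T - K, 0):
  V(3,-3) = 0.000000; V(3,-2) = 0.000000; V(3,-1) = 0.000000; V(3,+0) = 11.650000; V(3,+1) = 26.093676; V(3,+2) = 42.351752; V(3,+3) = 60.652152
Backward induction: V(k, j) = exp(-r*dt) * [p_u * V(k+1, j+1) + p_m * V(k+1, j) + p_d * V(k+1, j-1)]
  V(2,-2) = exp(-r*dt) * [p_u*0.000000 + p_m*0.000000 + p_d*0.000000] = 0.000000
  V(2,-1) = exp(-r*dt) * [p_u*11.650000 + p_m*0.000000 + p_d*0.000000] = 1.849148
  V(2,+0) = exp(-r*dt) * [p_u*26.093676 + p_m*11.650000 + p_d*0.000000] = 11.904724
  V(2,+1) = exp(-r*dt) * [p_u*42.351752 + p_m*26.093676 + p_d*11.650000] = 26.142215
  V(2,+2) = exp(-r*dt) * [p_u*60.652152 + p_m*42.351752 + p_d*26.093676] = 42.400263
  V(1,-1) = exp(-r*dt) * [p_u*11.904724 + p_m*1.849148 + p_d*0.000000] = 3.121762
  V(1,+0) = exp(-r*dt) * [p_u*26.142215 + p_m*11.904724 + p_d*1.849148] = 12.404749
  V(1,+1) = exp(-r*dt) * [p_u*42.400263 + p_m*26.142215 + p_d*11.904724] = 26.226696
  V(0,+0) = exp(-r*dt) * [p_u*26.226696 + p_m*12.404749 + p_d*3.121762] = 12.973360


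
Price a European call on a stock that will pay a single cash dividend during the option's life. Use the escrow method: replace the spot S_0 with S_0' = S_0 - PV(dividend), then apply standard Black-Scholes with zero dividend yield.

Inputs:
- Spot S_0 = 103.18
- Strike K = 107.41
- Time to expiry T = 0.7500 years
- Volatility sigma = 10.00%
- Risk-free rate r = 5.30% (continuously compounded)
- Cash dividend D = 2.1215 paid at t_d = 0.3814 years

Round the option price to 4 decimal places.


PV(D) = D * exp(-r * t_d) = 2.1215 * 0.97998874 = 2.07904611
S_0' = S_0 - PV(D) = 103.1800 - 2.07904611 = 101.10095389
d1 = (ln(S_0'/K) + (r + sigma^2/2)*T) / (sigma*sqrt(T)) = -0.19668853
d2 = d1 - sigma*sqrt(T) = -0.28329107
exp(-rT) = 0.96102967
N(d1) = 0.42203564; N(d2) = 0.38847686
C = S_0' * N(d1) - K * exp(-rT) * N(d2) = 101.10095389 * 0.42203564 - 107.4100 * 0.96102967 * 0.38847686 = 2.5680

Answer: Price = 2.5680


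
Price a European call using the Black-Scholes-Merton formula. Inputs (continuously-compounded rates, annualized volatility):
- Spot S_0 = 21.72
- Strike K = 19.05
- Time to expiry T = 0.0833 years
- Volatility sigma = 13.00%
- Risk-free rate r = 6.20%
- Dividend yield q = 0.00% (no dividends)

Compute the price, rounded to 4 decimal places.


Answer: Price = 2.7682

Derivation:
d1 = (ln(S/K) + (r - q + 0.5*sigma^2) * T) / (sigma * sqrt(T)) = 3.65229010
d2 = d1 - sigma * sqrt(T) = 3.61476984
exp(-rT) = 0.99484871; exp(-qT) = 1.00000000
C = S_0 * exp(-qT) * N(d1) - K * exp(-rT) * N(d2)
N(d1) = 0.99987004; N(d2) = 0.99984969
C = 21.7200 * 1.00000000 * 0.99987004 - 19.0500 * 0.99484871 * 0.99984969 = 2.7682


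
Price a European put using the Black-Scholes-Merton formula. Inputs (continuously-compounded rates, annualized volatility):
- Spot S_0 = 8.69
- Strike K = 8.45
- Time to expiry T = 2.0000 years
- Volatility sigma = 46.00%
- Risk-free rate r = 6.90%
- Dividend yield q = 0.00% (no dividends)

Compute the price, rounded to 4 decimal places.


d1 = (ln(S/K) + (r - q + 0.5*sigma^2) * T) / (sigma * sqrt(T)) = 0.58045242
d2 = d1 - sigma * sqrt(T) = -0.07008581
exp(-rT) = 0.87109869; exp(-qT) = 1.00000000
P = K * exp(-rT) * N(-d2) - S_0 * exp(-qT) * N(-d1)
N(-d1) = 0.28080478; N(-d2) = 0.52793732
P = 8.4500 * 0.87109869 * 0.52793732 - 8.6900 * 1.00000000 * 0.28080478 = 1.4458

Answer: Price = 1.4458


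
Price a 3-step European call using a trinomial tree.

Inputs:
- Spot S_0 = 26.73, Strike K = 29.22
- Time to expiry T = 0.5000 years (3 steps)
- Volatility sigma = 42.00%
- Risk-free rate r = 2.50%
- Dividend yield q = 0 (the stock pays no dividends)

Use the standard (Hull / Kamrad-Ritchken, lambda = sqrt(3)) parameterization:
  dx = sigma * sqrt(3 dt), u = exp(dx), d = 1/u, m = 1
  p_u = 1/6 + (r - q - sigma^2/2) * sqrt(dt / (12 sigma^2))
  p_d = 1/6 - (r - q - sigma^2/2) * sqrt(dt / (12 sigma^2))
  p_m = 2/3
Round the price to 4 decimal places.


Answer: Price = V(0,0) = 2.3643

Derivation:
dt = T/N = 0.166667; dx = sigma*sqrt(3*dt) = 0.296985
u = exp(dx) = 1.345795; d = 1/u = 0.743055
p_u = 0.148933, p_m = 0.666667, p_d = 0.184400
Discount per step: exp(-r*dt) = 0.995842
Stock lattice S(k, j) with j the centered position index:
  k=0: S(0,+0) = 26.7300
  k=1: S(1,-1) = 19.8619; S(1,+0) = 26.7300; S(1,+1) = 35.9731
  k=2: S(2,-2) = 14.7585; S(2,-1) = 19.8619; S(2,+0) = 26.7300; S(2,+1) = 35.9731; S(2,+2) = 48.4124
  k=3: S(3,-3) = 10.9664; S(3,-2) = 14.7585; S(3,-1) = 19.8619; S(3,+0) = 26.7300; S(3,+1) = 35.9731; S(3,+2) = 48.4124; S(3,+3) = 65.1532
Terminal payoffs V(N, j) = max(S_T - K, 0):
  V(3,-3) = 0.000000; V(3,-2) = 0.000000; V(3,-1) = 0.000000; V(3,+0) = 0.000000; V(3,+1) = 6.753098; V(3,+2) = 19.192412; V(3,+3) = 35.933177
Backward induction: V(k, j) = exp(-r*dt) * [p_u * V(k+1, j+1) + p_m * V(k+1, j) + p_d * V(k+1, j-1)]
  V(2,-2) = exp(-r*dt) * [p_u*0.000000 + p_m*0.000000 + p_d*0.000000] = 0.000000
  V(2,-1) = exp(-r*dt) * [p_u*0.000000 + p_m*0.000000 + p_d*0.000000] = 0.000000
  V(2,+0) = exp(-r*dt) * [p_u*6.753098 + p_m*0.000000 + p_d*0.000000] = 1.001576
  V(2,+1) = exp(-r*dt) * [p_u*19.192412 + p_m*6.753098 + p_d*0.000000] = 7.329842
  V(2,+2) = exp(-r*dt) * [p_u*35.933177 + p_m*19.192412 + p_d*6.753098] = 19.311216
  V(1,-1) = exp(-r*dt) * [p_u*1.001576 + p_m*0.000000 + p_d*0.000000] = 0.148547
  V(1,+0) = exp(-r*dt) * [p_u*7.329842 + p_m*1.001576 + p_d*0.000000] = 1.752057
  V(1,+1) = exp(-r*dt) * [p_u*19.311216 + p_m*7.329842 + p_d*1.001576] = 7.914282
  V(0,+0) = exp(-r*dt) * [p_u*7.914282 + p_m*1.752057 + p_d*0.148547] = 2.364255


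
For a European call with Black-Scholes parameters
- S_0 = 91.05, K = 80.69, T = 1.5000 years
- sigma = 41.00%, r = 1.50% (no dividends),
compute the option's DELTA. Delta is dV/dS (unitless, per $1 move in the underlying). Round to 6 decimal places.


d1 = 0.5364365695; d2 = 0.0342911723
phi(d1) = 0.3454799637; exp(-qT) = 1.0000000000; exp(-rT) = 0.9777512372
N(d1) = 0.7041715685
Delta = exp(-qT) * N(d1) = 1.0000000000 * 0.7041715685 = 0.704172

Answer: Delta = 0.704172


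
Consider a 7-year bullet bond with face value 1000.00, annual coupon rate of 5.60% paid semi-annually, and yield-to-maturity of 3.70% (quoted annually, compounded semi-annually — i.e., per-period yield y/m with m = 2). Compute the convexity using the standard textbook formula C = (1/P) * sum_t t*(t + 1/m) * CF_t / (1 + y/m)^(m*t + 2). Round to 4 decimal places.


Coupon per period c = face * coupon_rate / m = 28.000000
Periods per year m = 2; per-period yield y/m = 0.018500
Number of cashflows N = 14
Cashflows (t years, CF_t, discount factor 1/(1+y/m)^(m*t), PV):
  t = 0.5000: CF_t = 28.000000, DF = 0.981836, PV = 27.491409
  t = 1.0000: CF_t = 28.000000, DF = 0.964002, PV = 26.992056
  t = 1.5000: CF_t = 28.000000, DF = 0.946492, PV = 26.501773
  t = 2.0000: CF_t = 28.000000, DF = 0.929300, PV = 26.020396
  t = 2.5000: CF_t = 28.000000, DF = 0.912420, PV = 25.547762
  t = 3.0000: CF_t = 28.000000, DF = 0.895847, PV = 25.083713
  t = 3.5000: CF_t = 28.000000, DF = 0.879575, PV = 24.628094
  t = 4.0000: CF_t = 28.000000, DF = 0.863598, PV = 24.180750
  t = 4.5000: CF_t = 28.000000, DF = 0.847912, PV = 23.741532
  t = 5.0000: CF_t = 28.000000, DF = 0.832510, PV = 23.310291
  t = 5.5000: CF_t = 28.000000, DF = 0.817389, PV = 22.886884
  t = 6.0000: CF_t = 28.000000, DF = 0.802542, PV = 22.471167
  t = 6.5000: CF_t = 28.000000, DF = 0.787964, PV = 22.063002
  t = 7.0000: CF_t = 1028.000000, DF = 0.773652, PV = 795.314038
Price P = sum_t PV_t = 1116.232866
Convexity numerator sum_t t*(t + 1/m) * CF_t / (1+y/m)^(m*t + 2):
  t = 0.5000: term = 13.250887
  t = 1.0000: term = 39.030594
  t = 1.5000: term = 76.643287
  t = 2.0000: term = 125.418567
  t = 2.5000: term = 184.710703
  t = 3.0000: term = 253.897874
  t = 3.5000: term = 332.381442
  t = 4.0000: term = 419.585241
  t = 4.5000: term = 514.954885
  t = 5.0000: term = 617.957098
  t = 5.5000: term = 728.079055
  t = 6.0000: term = 844.827752
  t = 6.5000: term = 967.729384
  t = 7.0000: term = 40250.926800
Convexity = (1/P) * sum = 45369.393567 / 1116.232866 = 40.645097

Answer: Convexity = 40.6451


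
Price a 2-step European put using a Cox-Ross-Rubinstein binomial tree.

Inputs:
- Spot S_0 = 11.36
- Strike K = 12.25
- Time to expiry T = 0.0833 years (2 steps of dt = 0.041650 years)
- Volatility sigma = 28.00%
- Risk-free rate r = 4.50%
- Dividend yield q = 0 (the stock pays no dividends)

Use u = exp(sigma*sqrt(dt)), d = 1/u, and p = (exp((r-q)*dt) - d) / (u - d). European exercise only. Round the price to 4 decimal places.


dt = T/N = 0.041650
u = exp(sigma*sqrt(dt)) = 1.058808; d = 1/u = 0.944459
p = (exp((r-q)*dt) - d) / (u - d) = 0.502124
Discount per step: exp(-r*dt) = 0.998128
Stock lattice S(k, i) with i counting down-moves:
  k=0: S(0,0) = 11.3600
  k=1: S(1,0) = 12.0281; S(1,1) = 10.7291
  k=2: S(2,0) = 12.7354; S(2,1) = 11.3600; S(2,2) = 10.1331
Terminal payoffs V(N, i) = max(K - S_T, 0):
  V(2,0) = 0.000000; V(2,1) = 0.890000; V(2,2) = 2.116855
Backward induction: V(k, i) = exp(-r*dt) * [p * V(k+1, i) + (1-p) * V(k+1, i+1)].
  V(1,0) = exp(-r*dt) * [p*0.000000 + (1-p)*0.890000] = 0.442280
  V(1,1) = exp(-r*dt) * [p*0.890000 + (1-p)*2.116855] = 1.498011
  V(0,0) = exp(-r*dt) * [p*0.442280 + (1-p)*1.498011] = 0.966091

Answer: Price = V(0,0) = 0.9661


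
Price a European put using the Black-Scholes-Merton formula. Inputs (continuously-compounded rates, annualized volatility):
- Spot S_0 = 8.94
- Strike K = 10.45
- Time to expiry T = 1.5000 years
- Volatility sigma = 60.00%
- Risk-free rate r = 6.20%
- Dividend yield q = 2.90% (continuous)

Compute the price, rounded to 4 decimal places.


d1 = (ln(S/K) + (r - q + 0.5*sigma^2) * T) / (sigma * sqrt(T)) = 0.22240497
d2 = d1 - sigma * sqrt(T) = -0.51244195
exp(-rT) = 0.91119350; exp(-qT) = 0.95743255
P = K * exp(-rT) * N(-d2) - S_0 * exp(-qT) * N(-d1)
N(-d1) = 0.41199932; N(-d2) = 0.69582913
P = 10.4500 * 0.91119350 * 0.69582913 - 8.9400 * 0.95743255 * 0.41199932 = 3.0992

Answer: Price = 3.0992


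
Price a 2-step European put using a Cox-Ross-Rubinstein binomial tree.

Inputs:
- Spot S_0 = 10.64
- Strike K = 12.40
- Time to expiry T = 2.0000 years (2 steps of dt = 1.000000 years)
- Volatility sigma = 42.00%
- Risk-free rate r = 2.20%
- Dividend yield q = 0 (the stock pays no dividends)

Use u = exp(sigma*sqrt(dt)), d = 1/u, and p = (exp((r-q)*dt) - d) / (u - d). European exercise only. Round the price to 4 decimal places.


Answer: Price = V(0,0) = 3.3155

Derivation:
dt = T/N = 1.000000
u = exp(sigma*sqrt(dt)) = 1.521962; d = 1/u = 0.657047
p = (exp((r-q)*dt) - d) / (u - d) = 0.422235
Discount per step: exp(-r*dt) = 0.978240
Stock lattice S(k, i) with i counting down-moves:
  k=0: S(0,0) = 10.6400
  k=1: S(1,0) = 16.1937; S(1,1) = 6.9910
  k=2: S(2,0) = 24.6461; S(2,1) = 10.6400; S(2,2) = 4.5934
Terminal payoffs V(N, i) = max(K - S_T, 0):
  V(2,0) = 0.000000; V(2,1) = 1.760000; V(2,2) = 7.806600
Backward induction: V(k, i) = exp(-r*dt) * [p * V(k+1, i) + (1-p) * V(k+1, i+1)].
  V(1,0) = exp(-r*dt) * [p*0.000000 + (1-p)*1.760000] = 0.994740
  V(1,1) = exp(-r*dt) * [p*1.760000 + (1-p)*7.806600] = 5.139201
  V(0,0) = exp(-r*dt) * [p*0.994740 + (1-p)*5.139201] = 3.315516


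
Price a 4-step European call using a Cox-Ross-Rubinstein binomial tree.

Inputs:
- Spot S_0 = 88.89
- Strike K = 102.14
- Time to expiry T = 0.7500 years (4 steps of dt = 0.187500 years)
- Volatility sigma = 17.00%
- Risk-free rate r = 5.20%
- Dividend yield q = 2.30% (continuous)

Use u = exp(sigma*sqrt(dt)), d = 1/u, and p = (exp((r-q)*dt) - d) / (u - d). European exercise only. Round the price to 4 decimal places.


Answer: Price = V(0,0) = 1.4149

Derivation:
dt = T/N = 0.187500
u = exp(sigma*sqrt(dt)) = 1.076389; d = 1/u = 0.929032
p = (exp((r-q)*dt) - d) / (u - d) = 0.518606
Discount per step: exp(-r*dt) = 0.990297
Stock lattice S(k, i) with i counting down-moves:
  k=0: S(0,0) = 88.8900
  k=1: S(1,0) = 95.6802; S(1,1) = 82.5816
  k=2: S(2,0) = 102.9892; S(2,1) = 88.8900; S(2,2) = 76.7210
  k=3: S(3,0) = 110.8565; S(3,1) = 95.6802; S(3,2) = 82.5816; S(3,3) = 71.2762
  k=4: S(4,0) = 119.3247; S(4,1) = 102.9892; S(4,2) = 88.8900; S(4,3) = 76.7210; S(4,4) = 66.2179
Terminal payoffs V(N, i) = max(S_T - K, 0):
  V(4,0) = 17.184693; V(4,1) = 0.849184; V(4,2) = 0.000000; V(4,3) = 0.000000; V(4,4) = 0.000000
Backward induction: V(k, i) = exp(-r*dt) * [p * V(k+1, i) + (1-p) * V(k+1, i+1)].
  V(3,0) = exp(-r*dt) * [p*17.184693 + (1-p)*0.849184] = 9.230438
  V(3,1) = exp(-r*dt) * [p*0.849184 + (1-p)*0.000000] = 0.436119
  V(3,2) = exp(-r*dt) * [p*0.000000 + (1-p)*0.000000] = 0.000000
  V(3,3) = exp(-r*dt) * [p*0.000000 + (1-p)*0.000000] = 0.000000
  V(2,0) = exp(-r*dt) * [p*9.230438 + (1-p)*0.436119] = 4.948421
  V(2,1) = exp(-r*dt) * [p*0.436119 + (1-p)*0.000000] = 0.223979
  V(2,2) = exp(-r*dt) * [p*0.000000 + (1-p)*0.000000] = 0.000000
  V(1,0) = exp(-r*dt) * [p*4.948421 + (1-p)*0.223979] = 2.648157
  V(1,1) = exp(-r*dt) * [p*0.223979 + (1-p)*0.000000] = 0.115030
  V(0,0) = exp(-r*dt) * [p*2.648157 + (1-p)*0.115030] = 1.414862


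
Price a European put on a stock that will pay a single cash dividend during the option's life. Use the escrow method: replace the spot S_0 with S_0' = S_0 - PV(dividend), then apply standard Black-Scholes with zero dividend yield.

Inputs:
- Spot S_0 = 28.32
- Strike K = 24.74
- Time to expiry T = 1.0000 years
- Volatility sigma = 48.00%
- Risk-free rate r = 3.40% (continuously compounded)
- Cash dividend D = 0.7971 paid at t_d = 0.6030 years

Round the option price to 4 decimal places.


PV(D) = D * exp(-r * t_d) = 0.7971 * 0.97970674 = 0.78092424
S_0' = S_0 - PV(D) = 28.3200 - 0.78092424 = 27.53907576
d1 = (ln(S_0'/K) + (r + sigma^2/2)*T) / (sigma*sqrt(T)) = 0.53413451
d2 = d1 - sigma*sqrt(T) = 0.05413451
exp(-rT) = 0.96657150
N(-d1) = 0.29662424; N(-d2) = 0.47841400
P = K * exp(-rT) * N(-d2) - S_0' * N(-d1) = 24.7400 * 0.96657150 * 0.47841400 - 27.53907576 * 0.29662424 = 3.2715

Answer: Price = 3.2715


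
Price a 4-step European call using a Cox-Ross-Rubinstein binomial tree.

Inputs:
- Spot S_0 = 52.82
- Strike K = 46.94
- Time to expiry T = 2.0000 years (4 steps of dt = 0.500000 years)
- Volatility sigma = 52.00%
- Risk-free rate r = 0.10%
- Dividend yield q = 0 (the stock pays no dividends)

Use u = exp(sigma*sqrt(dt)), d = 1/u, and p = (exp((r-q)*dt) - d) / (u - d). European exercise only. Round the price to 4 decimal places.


dt = T/N = 0.500000
u = exp(sigma*sqrt(dt)) = 1.444402; d = 1/u = 0.692328
p = (exp((r-q)*dt) - d) / (u - d) = 0.409763
Discount per step: exp(-r*dt) = 0.999500
Stock lattice S(k, i) with i counting down-moves:
  k=0: S(0,0) = 52.8200
  k=1: S(1,0) = 76.2933; S(1,1) = 36.5688
  k=2: S(2,0) = 110.1982; S(2,1) = 52.8200; S(2,2) = 25.3176
  k=3: S(3,0) = 159.1706; S(3,1) = 76.2933; S(3,2) = 36.5688; S(3,3) = 17.5281
  k=4: S(4,0) = 229.9063; S(4,1) = 110.1982; S(4,2) = 52.8200; S(4,3) = 25.3176; S(4,4) = 12.1352
Terminal payoffs V(N, i) = max(S_T - K, 0):
  V(4,0) = 182.966341; V(4,1) = 63.258244; V(4,2) = 5.880000; V(4,3) = 0.000000; V(4,4) = 0.000000
Backward induction: V(k, i) = exp(-r*dt) * [p * V(k+1, i) + (1-p) * V(k+1, i+1)].
  V(3,0) = exp(-r*dt) * [p*182.966341 + (1-p)*63.258244] = 112.254049
  V(3,1) = exp(-r*dt) * [p*63.258244 + (1-p)*5.880000] = 29.376788
  V(3,2) = exp(-r*dt) * [p*5.880000 + (1-p)*0.000000] = 2.408202
  V(3,3) = exp(-r*dt) * [p*0.000000 + (1-p)*0.000000] = 0.000000
  V(2,0) = exp(-r*dt) * [p*112.254049 + (1-p)*29.376788] = 63.305160
  V(2,1) = exp(-r*dt) * [p*29.376788 + (1-p)*2.408202] = 13.452202
  V(2,2) = exp(-r*dt) * [p*2.408202 + (1-p)*0.000000] = 0.986299
  V(1,0) = exp(-r*dt) * [p*63.305160 + (1-p)*13.452202] = 33.863163
  V(1,1) = exp(-r*dt) * [p*13.452202 + (1-p)*0.986299] = 6.091318
  V(0,0) = exp(-r*dt) * [p*33.863163 + (1-p)*6.091318] = 17.462458

Answer: Price = V(0,0) = 17.4625
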